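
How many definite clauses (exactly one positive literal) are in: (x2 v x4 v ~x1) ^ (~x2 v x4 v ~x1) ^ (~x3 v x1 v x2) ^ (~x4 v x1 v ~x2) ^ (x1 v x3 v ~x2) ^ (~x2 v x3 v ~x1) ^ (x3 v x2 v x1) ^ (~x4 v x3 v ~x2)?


A definite clause has exactly one positive literal.
Clause 1: 2 positive -> not definite
Clause 2: 1 positive -> definite
Clause 3: 2 positive -> not definite
Clause 4: 1 positive -> definite
Clause 5: 2 positive -> not definite
Clause 6: 1 positive -> definite
Clause 7: 3 positive -> not definite
Clause 8: 1 positive -> definite
Definite clause count = 4.

4


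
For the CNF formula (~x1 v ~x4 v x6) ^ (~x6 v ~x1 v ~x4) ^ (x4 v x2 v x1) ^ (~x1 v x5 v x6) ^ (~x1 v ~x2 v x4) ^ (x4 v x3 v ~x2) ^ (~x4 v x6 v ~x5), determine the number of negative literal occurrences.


Scan each clause for negated literals.
Clause 1: 2 negative; Clause 2: 3 negative; Clause 3: 0 negative; Clause 4: 1 negative; Clause 5: 2 negative; Clause 6: 1 negative; Clause 7: 2 negative.
Total negative literal occurrences = 11.

11


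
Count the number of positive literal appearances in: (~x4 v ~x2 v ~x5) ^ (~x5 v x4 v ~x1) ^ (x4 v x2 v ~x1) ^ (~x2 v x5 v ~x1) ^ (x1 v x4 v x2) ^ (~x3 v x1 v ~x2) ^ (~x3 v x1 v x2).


Scan each clause for unnegated literals.
Clause 1: 0 positive; Clause 2: 1 positive; Clause 3: 2 positive; Clause 4: 1 positive; Clause 5: 3 positive; Clause 6: 1 positive; Clause 7: 2 positive.
Total positive literal occurrences = 10.

10


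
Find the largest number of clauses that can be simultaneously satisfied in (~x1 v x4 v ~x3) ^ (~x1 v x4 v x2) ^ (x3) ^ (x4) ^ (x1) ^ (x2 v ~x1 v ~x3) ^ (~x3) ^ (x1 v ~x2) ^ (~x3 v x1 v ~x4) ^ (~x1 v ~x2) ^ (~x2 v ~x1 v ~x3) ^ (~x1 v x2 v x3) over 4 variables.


Enumerate all 16 truth assignments.
For each, count how many of the 12 clauses are satisfied.
The formula is not fully satisfiable, so the maximum is below 12.
Maximum simultaneously satisfiable clauses = 10.

10


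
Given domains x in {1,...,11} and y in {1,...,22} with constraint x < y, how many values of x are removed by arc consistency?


For the constraint x < y, x needs a supporting value in y's domain.
x can be at most 21 (one less than y's maximum).
Valid x values from domain: 11 out of 11.
Pruned = 11 - 11 = 0.

0


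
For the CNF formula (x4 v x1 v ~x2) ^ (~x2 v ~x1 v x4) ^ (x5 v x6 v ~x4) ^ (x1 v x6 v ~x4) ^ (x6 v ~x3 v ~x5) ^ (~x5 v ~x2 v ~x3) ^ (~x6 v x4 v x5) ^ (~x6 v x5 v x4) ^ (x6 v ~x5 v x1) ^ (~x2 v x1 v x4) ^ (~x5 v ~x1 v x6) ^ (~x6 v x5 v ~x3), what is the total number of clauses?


Each group enclosed in parentheses joined by ^ is one clause.
Counting the conjuncts: 12 clauses.

12


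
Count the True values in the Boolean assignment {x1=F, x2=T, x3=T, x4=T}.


The weight is the number of variables assigned True.
True variables: x2, x3, x4.
Weight = 3.

3


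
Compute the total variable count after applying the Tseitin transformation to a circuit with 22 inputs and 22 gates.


The Tseitin transformation introduces one auxiliary variable per gate.
Total variables = inputs + gates = 22 + 22 = 44.

44


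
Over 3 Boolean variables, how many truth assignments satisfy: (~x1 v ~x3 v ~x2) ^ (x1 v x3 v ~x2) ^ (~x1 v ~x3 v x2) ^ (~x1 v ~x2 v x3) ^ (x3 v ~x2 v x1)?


Enumerate all 8 truth assignments over 3 variables.
Test each against every clause.
Satisfying assignments found: 4.

4


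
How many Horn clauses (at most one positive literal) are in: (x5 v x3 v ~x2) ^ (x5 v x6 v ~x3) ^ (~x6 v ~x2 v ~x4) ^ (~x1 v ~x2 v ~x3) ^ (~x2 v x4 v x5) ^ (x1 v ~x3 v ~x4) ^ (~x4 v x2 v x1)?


A Horn clause has at most one positive literal.
Clause 1: 2 positive lit(s) -> not Horn
Clause 2: 2 positive lit(s) -> not Horn
Clause 3: 0 positive lit(s) -> Horn
Clause 4: 0 positive lit(s) -> Horn
Clause 5: 2 positive lit(s) -> not Horn
Clause 6: 1 positive lit(s) -> Horn
Clause 7: 2 positive lit(s) -> not Horn
Total Horn clauses = 3.

3


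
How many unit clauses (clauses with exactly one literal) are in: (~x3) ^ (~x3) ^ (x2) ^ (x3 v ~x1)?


A unit clause contains exactly one literal.
Unit clauses found: (~x3), (~x3), (x2).
Count = 3.

3


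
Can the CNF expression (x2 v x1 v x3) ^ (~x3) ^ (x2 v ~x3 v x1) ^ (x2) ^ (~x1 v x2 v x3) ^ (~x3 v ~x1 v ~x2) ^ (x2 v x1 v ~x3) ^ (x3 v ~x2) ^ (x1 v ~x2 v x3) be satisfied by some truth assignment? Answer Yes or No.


Check all 8 possible truth assignments.
Number of satisfying assignments found: 0.
The formula is unsatisfiable.

No


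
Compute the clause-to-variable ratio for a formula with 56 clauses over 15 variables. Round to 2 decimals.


Clause-to-variable ratio = clauses / variables.
56 / 15 = 3.73.

3.73


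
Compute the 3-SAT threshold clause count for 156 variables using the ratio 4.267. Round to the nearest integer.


The 3-SAT phase transition occurs at approximately 4.267 clauses per variable.
m = 4.267 * 156 = 665.652.
Rounded to nearest integer: 666.

666


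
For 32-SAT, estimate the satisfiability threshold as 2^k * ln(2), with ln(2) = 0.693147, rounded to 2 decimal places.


Using the asymptotic formula: threshold ~ 2^k * ln(2).
2^32 = 4294967296.
4294967296 * 0.693147 = 2977043696.32.

2977043696.32


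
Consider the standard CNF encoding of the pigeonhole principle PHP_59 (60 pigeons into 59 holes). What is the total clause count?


The PHP encoding has two parts:
1) At-least-one-hole clauses: 60 (one per pigeon, each with 59 literals).
2) At-most-one-pigeon-per-hole clauses: 59 holes * C(60,2) = 59 * 1770 = 104430.
Total clauses = 60 + 104430 = 104490.

104490


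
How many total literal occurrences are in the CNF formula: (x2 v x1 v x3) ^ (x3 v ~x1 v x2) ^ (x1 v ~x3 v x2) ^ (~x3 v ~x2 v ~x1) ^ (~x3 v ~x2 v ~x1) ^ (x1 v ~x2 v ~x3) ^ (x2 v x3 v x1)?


Clause lengths: 3, 3, 3, 3, 3, 3, 3.
Sum = 3 + 3 + 3 + 3 + 3 + 3 + 3 = 21.

21


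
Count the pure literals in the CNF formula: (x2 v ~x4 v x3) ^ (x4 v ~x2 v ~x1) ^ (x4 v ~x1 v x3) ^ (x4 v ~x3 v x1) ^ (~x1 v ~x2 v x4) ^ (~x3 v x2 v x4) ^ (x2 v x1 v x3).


A pure literal appears in only one polarity across all clauses.
No pure literals found.
Count = 0.

0


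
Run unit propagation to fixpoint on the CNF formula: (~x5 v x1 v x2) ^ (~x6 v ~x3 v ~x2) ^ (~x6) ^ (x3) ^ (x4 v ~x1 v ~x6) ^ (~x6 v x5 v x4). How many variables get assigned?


Unit propagation repeatedly assigns the literal in any unit clause, then simplifies.
Assignments in order: x6 = F, x3 = T.
No further unit clauses remain.
Total variables assigned = 2.

2


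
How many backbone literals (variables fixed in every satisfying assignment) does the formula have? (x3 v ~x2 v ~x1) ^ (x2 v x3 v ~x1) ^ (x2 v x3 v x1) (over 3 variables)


Find all satisfying assignments: 5 model(s).
Check which variables have the same value in every model.
No variable is fixed across all models.
Backbone size = 0.

0


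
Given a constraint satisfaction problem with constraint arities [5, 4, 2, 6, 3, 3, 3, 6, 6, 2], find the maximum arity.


The arities are: 5, 4, 2, 6, 3, 3, 3, 6, 6, 2.
Scan for the maximum value.
Maximum arity = 6.

6


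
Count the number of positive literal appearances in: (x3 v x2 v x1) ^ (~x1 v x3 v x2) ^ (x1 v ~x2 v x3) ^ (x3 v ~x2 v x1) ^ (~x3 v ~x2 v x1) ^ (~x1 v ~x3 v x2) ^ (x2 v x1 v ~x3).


Scan each clause for unnegated literals.
Clause 1: 3 positive; Clause 2: 2 positive; Clause 3: 2 positive; Clause 4: 2 positive; Clause 5: 1 positive; Clause 6: 1 positive; Clause 7: 2 positive.
Total positive literal occurrences = 13.

13


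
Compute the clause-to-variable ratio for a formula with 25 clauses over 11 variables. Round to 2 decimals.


Clause-to-variable ratio = clauses / variables.
25 / 11 = 2.27.

2.27


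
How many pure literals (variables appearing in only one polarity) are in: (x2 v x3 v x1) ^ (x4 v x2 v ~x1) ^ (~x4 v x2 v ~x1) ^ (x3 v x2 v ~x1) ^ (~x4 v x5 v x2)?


A pure literal appears in only one polarity across all clauses.
Pure literals: x2 (positive only), x3 (positive only), x5 (positive only).
Count = 3.

3


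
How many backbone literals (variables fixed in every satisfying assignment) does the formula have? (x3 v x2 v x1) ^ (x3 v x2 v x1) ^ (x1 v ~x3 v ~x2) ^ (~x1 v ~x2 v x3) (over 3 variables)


Find all satisfying assignments: 5 model(s).
Check which variables have the same value in every model.
No variable is fixed across all models.
Backbone size = 0.

0


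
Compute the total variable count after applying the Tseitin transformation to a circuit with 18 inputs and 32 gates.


The Tseitin transformation introduces one auxiliary variable per gate.
Total variables = inputs + gates = 18 + 32 = 50.

50


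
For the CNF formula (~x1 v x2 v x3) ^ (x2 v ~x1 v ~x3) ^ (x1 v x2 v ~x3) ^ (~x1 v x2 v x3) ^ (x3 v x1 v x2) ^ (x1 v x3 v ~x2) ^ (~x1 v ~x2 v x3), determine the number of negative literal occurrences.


Scan each clause for negated literals.
Clause 1: 1 negative; Clause 2: 2 negative; Clause 3: 1 negative; Clause 4: 1 negative; Clause 5: 0 negative; Clause 6: 1 negative; Clause 7: 2 negative.
Total negative literal occurrences = 8.

8


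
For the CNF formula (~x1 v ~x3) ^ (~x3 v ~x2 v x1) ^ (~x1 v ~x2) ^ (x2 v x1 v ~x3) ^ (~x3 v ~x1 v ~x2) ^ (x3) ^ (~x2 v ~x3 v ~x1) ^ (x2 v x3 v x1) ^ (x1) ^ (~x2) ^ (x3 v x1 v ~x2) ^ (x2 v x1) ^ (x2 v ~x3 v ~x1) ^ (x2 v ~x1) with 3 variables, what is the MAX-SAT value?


Enumerate all 8 truth assignments.
For each, count how many of the 14 clauses are satisfied.
The formula is not fully satisfiable, so the maximum is below 14.
Maximum simultaneously satisfiable clauses = 12.

12


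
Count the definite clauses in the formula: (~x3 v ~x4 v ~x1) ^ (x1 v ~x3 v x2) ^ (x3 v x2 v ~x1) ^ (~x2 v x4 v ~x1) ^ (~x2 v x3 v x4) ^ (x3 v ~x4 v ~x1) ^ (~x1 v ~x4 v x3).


A definite clause has exactly one positive literal.
Clause 1: 0 positive -> not definite
Clause 2: 2 positive -> not definite
Clause 3: 2 positive -> not definite
Clause 4: 1 positive -> definite
Clause 5: 2 positive -> not definite
Clause 6: 1 positive -> definite
Clause 7: 1 positive -> definite
Definite clause count = 3.

3


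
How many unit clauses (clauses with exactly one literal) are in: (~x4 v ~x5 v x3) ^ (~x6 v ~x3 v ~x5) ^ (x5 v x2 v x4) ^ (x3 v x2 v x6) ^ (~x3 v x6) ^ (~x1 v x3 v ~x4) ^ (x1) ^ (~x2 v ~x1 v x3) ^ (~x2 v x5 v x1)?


A unit clause contains exactly one literal.
Unit clauses found: (x1).
Count = 1.

1


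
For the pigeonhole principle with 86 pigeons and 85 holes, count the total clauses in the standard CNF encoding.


The PHP encoding has two parts:
1) At-least-one-hole clauses: 86 (one per pigeon, each with 85 literals).
2) At-most-one-pigeon-per-hole clauses: 85 holes * C(86,2) = 85 * 3655 = 310675.
Total clauses = 86 + 310675 = 310761.

310761


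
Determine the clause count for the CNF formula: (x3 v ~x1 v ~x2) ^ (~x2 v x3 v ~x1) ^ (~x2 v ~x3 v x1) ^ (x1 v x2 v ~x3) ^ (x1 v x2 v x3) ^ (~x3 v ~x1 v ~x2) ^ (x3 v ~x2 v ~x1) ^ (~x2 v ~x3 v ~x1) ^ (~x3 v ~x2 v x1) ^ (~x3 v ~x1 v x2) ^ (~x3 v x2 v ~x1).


Each group enclosed in parentheses joined by ^ is one clause.
Counting the conjuncts: 11 clauses.

11


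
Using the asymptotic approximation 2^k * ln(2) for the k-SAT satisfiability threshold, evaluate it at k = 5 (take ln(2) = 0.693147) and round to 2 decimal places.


Using the asymptotic formula: threshold ~ 2^k * ln(2).
2^5 = 32.
32 * 0.693147 = 22.18.

22.18


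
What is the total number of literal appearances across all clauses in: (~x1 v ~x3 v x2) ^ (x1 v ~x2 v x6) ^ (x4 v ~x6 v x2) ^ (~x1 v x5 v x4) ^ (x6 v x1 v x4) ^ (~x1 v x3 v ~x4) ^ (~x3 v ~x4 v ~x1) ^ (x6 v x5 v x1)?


Clause lengths: 3, 3, 3, 3, 3, 3, 3, 3.
Sum = 3 + 3 + 3 + 3 + 3 + 3 + 3 + 3 = 24.

24


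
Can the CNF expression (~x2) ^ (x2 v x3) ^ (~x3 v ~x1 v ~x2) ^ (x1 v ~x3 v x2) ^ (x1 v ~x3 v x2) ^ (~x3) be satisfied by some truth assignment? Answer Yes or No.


Check all 8 possible truth assignments.
Number of satisfying assignments found: 0.
The formula is unsatisfiable.

No


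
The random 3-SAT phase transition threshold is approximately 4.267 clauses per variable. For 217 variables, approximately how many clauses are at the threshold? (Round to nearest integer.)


The 3-SAT phase transition occurs at approximately 4.267 clauses per variable.
m = 4.267 * 217 = 925.939.
Rounded to nearest integer: 926.

926


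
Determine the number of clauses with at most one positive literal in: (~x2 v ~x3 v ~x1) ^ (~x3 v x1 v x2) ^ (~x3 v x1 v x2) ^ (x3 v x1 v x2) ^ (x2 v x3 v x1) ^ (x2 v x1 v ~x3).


A Horn clause has at most one positive literal.
Clause 1: 0 positive lit(s) -> Horn
Clause 2: 2 positive lit(s) -> not Horn
Clause 3: 2 positive lit(s) -> not Horn
Clause 4: 3 positive lit(s) -> not Horn
Clause 5: 3 positive lit(s) -> not Horn
Clause 6: 2 positive lit(s) -> not Horn
Total Horn clauses = 1.

1


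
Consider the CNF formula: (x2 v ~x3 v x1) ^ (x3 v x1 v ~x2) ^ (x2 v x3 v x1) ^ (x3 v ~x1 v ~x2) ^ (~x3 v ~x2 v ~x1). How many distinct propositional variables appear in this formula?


Identify each distinct variable in the formula.
Variables found: x1, x2, x3.
Total distinct variables = 3.

3


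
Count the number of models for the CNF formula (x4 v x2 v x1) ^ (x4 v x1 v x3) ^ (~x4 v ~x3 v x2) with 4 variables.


Enumerate all 16 truth assignments over 4 variables.
Test each against every clause.
Satisfying assignments found: 11.

11


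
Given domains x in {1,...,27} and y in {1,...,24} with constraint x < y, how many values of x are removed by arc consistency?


For the constraint x < y, x needs a supporting value in y's domain.
x can be at most 23 (one less than y's maximum).
Valid x values from domain: 23 out of 27.
Pruned = 27 - 23 = 4.

4


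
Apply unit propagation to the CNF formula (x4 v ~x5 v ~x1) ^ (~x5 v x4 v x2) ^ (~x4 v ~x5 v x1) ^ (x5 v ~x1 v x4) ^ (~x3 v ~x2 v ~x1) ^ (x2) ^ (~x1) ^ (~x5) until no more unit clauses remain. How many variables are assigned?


Unit propagation repeatedly assigns the literal in any unit clause, then simplifies.
Assignments in order: x2 = T, x1 = F, x5 = F.
No further unit clauses remain.
Total variables assigned = 3.

3


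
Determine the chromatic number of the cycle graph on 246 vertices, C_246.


A cycle on an even number of vertices is bipartite: alternate two colors around the cycle.
Since 246 is even, two colors suffice, and at least two are needed because the graph has edges.
Chromatic number = 2.

2


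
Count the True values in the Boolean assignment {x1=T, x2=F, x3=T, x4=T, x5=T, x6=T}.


The weight is the number of variables assigned True.
True variables: x1, x3, x4, x5, x6.
Weight = 5.

5


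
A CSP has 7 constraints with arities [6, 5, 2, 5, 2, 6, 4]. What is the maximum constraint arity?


The arities are: 6, 5, 2, 5, 2, 6, 4.
Scan for the maximum value.
Maximum arity = 6.

6


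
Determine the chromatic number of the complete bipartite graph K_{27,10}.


K_{27,10} is bipartite by definition: the two parts are independent sets, with every edge crossing between them.
Color all vertices in one part with color 1 and all vertices in the other part with color 2.
Since the graph has at least one edge, one color does not suffice.
Chromatic number = 2.

2


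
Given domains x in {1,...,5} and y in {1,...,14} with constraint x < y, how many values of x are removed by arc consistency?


For the constraint x < y, x needs a supporting value in y's domain.
x can be at most 13 (one less than y's maximum).
Valid x values from domain: 5 out of 5.
Pruned = 5 - 5 = 0.

0


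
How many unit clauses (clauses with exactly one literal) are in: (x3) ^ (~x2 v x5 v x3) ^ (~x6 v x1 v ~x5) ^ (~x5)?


A unit clause contains exactly one literal.
Unit clauses found: (x3), (~x5).
Count = 2.

2


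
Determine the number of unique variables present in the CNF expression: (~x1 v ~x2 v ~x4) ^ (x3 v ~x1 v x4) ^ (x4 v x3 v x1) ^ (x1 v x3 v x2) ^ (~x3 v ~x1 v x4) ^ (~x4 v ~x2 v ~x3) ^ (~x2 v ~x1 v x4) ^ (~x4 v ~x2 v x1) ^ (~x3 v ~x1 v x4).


Identify each distinct variable in the formula.
Variables found: x1, x2, x3, x4.
Total distinct variables = 4.

4


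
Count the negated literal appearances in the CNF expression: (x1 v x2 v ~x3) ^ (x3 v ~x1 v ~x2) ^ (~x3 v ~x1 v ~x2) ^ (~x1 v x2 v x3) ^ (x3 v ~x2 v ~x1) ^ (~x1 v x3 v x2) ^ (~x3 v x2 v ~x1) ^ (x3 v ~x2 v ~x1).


Scan each clause for negated literals.
Clause 1: 1 negative; Clause 2: 2 negative; Clause 3: 3 negative; Clause 4: 1 negative; Clause 5: 2 negative; Clause 6: 1 negative; Clause 7: 2 negative; Clause 8: 2 negative.
Total negative literal occurrences = 14.

14


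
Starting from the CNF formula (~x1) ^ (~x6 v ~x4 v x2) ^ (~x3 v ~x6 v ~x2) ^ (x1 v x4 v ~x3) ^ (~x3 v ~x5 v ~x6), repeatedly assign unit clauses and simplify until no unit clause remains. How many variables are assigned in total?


Unit propagation repeatedly assigns the literal in any unit clause, then simplifies.
Assignments in order: x1 = F.
No further unit clauses remain.
Total variables assigned = 1.

1


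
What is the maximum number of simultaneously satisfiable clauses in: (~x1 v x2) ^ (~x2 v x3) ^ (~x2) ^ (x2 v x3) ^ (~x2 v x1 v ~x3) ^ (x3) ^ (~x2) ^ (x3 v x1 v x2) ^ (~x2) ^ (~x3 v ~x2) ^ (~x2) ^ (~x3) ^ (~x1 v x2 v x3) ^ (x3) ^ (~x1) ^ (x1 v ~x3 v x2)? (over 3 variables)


Enumerate all 8 truth assignments.
For each, count how many of the 16 clauses are satisfied.
The formula is not fully satisfiable, so the maximum is below 16.
Maximum simultaneously satisfiable clauses = 14.

14


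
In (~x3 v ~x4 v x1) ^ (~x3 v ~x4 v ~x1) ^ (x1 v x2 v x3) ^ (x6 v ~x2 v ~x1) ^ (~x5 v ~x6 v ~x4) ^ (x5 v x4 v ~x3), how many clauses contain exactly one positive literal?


A definite clause has exactly one positive literal.
Clause 1: 1 positive -> definite
Clause 2: 0 positive -> not definite
Clause 3: 3 positive -> not definite
Clause 4: 1 positive -> definite
Clause 5: 0 positive -> not definite
Clause 6: 2 positive -> not definite
Definite clause count = 2.

2


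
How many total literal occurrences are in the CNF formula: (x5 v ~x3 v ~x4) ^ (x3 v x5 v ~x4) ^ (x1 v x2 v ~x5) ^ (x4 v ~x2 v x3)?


Clause lengths: 3, 3, 3, 3.
Sum = 3 + 3 + 3 + 3 = 12.

12


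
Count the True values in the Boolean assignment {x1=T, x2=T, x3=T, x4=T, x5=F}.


The weight is the number of variables assigned True.
True variables: x1, x2, x3, x4.
Weight = 4.

4


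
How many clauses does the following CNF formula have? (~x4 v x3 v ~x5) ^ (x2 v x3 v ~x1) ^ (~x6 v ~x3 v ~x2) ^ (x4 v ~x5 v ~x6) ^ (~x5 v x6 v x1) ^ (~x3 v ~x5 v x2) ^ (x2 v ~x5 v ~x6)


Each group enclosed in parentheses joined by ^ is one clause.
Counting the conjuncts: 7 clauses.

7


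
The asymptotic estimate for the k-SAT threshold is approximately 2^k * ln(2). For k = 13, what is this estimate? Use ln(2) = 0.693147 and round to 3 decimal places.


Using the asymptotic formula: threshold ~ 2^k * ln(2).
2^13 = 8192.
8192 * 0.693147 = 5678.26.

5678.26


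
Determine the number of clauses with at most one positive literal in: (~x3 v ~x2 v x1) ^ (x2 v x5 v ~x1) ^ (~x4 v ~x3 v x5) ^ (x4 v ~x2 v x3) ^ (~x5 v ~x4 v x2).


A Horn clause has at most one positive literal.
Clause 1: 1 positive lit(s) -> Horn
Clause 2: 2 positive lit(s) -> not Horn
Clause 3: 1 positive lit(s) -> Horn
Clause 4: 2 positive lit(s) -> not Horn
Clause 5: 1 positive lit(s) -> Horn
Total Horn clauses = 3.

3


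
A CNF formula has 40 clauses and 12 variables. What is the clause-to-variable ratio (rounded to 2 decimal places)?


Clause-to-variable ratio = clauses / variables.
40 / 12 = 3.33.

3.33


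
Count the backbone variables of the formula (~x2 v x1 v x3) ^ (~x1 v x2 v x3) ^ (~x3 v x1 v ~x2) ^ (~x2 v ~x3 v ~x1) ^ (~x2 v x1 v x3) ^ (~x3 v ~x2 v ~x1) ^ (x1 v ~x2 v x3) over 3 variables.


Find all satisfying assignments: 4 model(s).
Check which variables have the same value in every model.
No variable is fixed across all models.
Backbone size = 0.

0


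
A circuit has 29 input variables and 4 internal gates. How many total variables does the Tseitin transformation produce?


The Tseitin transformation introduces one auxiliary variable per gate.
Total variables = inputs + gates = 29 + 4 = 33.

33


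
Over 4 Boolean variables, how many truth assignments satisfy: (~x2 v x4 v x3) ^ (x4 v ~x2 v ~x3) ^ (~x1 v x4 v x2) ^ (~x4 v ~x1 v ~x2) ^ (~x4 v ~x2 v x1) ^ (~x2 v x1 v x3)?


Enumerate all 16 truth assignments over 4 variables.
Test each against every clause.
Satisfying assignments found: 6.

6


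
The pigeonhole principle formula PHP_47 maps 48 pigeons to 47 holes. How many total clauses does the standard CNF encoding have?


The PHP encoding has two parts:
1) At-least-one-hole clauses: 48 (one per pigeon, each with 47 literals).
2) At-most-one-pigeon-per-hole clauses: 47 holes * C(48,2) = 47 * 1128 = 53016.
Total clauses = 48 + 53016 = 53064.

53064


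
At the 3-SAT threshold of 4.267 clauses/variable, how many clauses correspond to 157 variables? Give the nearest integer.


The 3-SAT phase transition occurs at approximately 4.267 clauses per variable.
m = 4.267 * 157 = 669.919.
Rounded to nearest integer: 670.

670


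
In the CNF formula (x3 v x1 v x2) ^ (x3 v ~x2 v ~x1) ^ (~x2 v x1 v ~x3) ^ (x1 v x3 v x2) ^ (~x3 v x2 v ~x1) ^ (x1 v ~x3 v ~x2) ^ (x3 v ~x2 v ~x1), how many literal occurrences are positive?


Scan each clause for unnegated literals.
Clause 1: 3 positive; Clause 2: 1 positive; Clause 3: 1 positive; Clause 4: 3 positive; Clause 5: 1 positive; Clause 6: 1 positive; Clause 7: 1 positive.
Total positive literal occurrences = 11.

11


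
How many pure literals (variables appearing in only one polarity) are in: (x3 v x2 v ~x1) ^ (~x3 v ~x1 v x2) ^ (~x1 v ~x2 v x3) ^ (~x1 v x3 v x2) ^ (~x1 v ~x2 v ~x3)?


A pure literal appears in only one polarity across all clauses.
Pure literals: x1 (negative only).
Count = 1.

1


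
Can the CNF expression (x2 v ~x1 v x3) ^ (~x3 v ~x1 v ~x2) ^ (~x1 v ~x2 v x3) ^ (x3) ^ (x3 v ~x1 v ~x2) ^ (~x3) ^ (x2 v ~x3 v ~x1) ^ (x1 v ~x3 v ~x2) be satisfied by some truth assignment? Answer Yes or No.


Check all 8 possible truth assignments.
Number of satisfying assignments found: 0.
The formula is unsatisfiable.

No


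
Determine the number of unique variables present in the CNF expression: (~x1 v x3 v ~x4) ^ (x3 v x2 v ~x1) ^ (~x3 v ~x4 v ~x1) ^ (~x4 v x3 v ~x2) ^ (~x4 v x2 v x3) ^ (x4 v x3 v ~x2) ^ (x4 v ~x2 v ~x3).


Identify each distinct variable in the formula.
Variables found: x1, x2, x3, x4.
Total distinct variables = 4.

4


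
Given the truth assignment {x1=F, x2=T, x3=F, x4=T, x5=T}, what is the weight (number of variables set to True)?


The weight is the number of variables assigned True.
True variables: x2, x4, x5.
Weight = 3.

3


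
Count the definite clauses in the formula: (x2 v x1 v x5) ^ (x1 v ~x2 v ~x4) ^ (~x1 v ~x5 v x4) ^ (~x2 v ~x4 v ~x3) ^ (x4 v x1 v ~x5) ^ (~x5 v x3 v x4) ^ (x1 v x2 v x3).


A definite clause has exactly one positive literal.
Clause 1: 3 positive -> not definite
Clause 2: 1 positive -> definite
Clause 3: 1 positive -> definite
Clause 4: 0 positive -> not definite
Clause 5: 2 positive -> not definite
Clause 6: 2 positive -> not definite
Clause 7: 3 positive -> not definite
Definite clause count = 2.

2


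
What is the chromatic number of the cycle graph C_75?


An odd cycle cannot be 2-colored: alternating two colors around the cycle returns to the start with a conflict.
Since 75 is odd, three colors are required (and three suffice).
Chromatic number = 3.

3


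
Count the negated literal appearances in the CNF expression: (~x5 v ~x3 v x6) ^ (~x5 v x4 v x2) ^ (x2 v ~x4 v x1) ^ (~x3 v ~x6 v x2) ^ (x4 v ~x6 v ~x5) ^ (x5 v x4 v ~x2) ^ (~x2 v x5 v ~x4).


Scan each clause for negated literals.
Clause 1: 2 negative; Clause 2: 1 negative; Clause 3: 1 negative; Clause 4: 2 negative; Clause 5: 2 negative; Clause 6: 1 negative; Clause 7: 2 negative.
Total negative literal occurrences = 11.

11


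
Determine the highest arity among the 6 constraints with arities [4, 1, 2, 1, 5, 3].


The arities are: 4, 1, 2, 1, 5, 3.
Scan for the maximum value.
Maximum arity = 5.

5


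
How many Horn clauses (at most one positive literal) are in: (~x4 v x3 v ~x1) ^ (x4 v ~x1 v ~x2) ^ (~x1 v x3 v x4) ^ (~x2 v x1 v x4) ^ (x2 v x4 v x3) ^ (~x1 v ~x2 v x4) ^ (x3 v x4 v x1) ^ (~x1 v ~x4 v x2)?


A Horn clause has at most one positive literal.
Clause 1: 1 positive lit(s) -> Horn
Clause 2: 1 positive lit(s) -> Horn
Clause 3: 2 positive lit(s) -> not Horn
Clause 4: 2 positive lit(s) -> not Horn
Clause 5: 3 positive lit(s) -> not Horn
Clause 6: 1 positive lit(s) -> Horn
Clause 7: 3 positive lit(s) -> not Horn
Clause 8: 1 positive lit(s) -> Horn
Total Horn clauses = 4.

4


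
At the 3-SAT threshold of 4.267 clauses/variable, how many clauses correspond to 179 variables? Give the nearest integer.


The 3-SAT phase transition occurs at approximately 4.267 clauses per variable.
m = 4.267 * 179 = 763.793.
Rounded to nearest integer: 764.

764


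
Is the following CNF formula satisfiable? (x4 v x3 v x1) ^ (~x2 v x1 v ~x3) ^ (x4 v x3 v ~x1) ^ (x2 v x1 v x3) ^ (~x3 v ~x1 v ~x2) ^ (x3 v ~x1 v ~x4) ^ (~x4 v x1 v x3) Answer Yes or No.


Check all 16 possible truth assignments.
Number of satisfying assignments found: 4.
The formula is satisfiable.

Yes


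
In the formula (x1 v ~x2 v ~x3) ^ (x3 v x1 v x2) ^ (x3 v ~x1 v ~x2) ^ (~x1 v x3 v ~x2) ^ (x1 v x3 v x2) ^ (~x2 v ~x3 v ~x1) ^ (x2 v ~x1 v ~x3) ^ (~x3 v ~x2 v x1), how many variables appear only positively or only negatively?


A pure literal appears in only one polarity across all clauses.
No pure literals found.
Count = 0.

0


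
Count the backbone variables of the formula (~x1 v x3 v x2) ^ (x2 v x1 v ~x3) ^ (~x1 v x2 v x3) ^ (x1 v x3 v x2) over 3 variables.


Find all satisfying assignments: 5 model(s).
Check which variables have the same value in every model.
No variable is fixed across all models.
Backbone size = 0.

0


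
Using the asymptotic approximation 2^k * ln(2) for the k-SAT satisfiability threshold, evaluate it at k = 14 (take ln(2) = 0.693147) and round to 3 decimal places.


Using the asymptotic formula: threshold ~ 2^k * ln(2).
2^14 = 16384.
16384 * 0.693147 = 11356.52.

11356.52


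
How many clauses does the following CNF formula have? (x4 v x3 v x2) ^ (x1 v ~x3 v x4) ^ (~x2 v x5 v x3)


Each group enclosed in parentheses joined by ^ is one clause.
Counting the conjuncts: 3 clauses.

3


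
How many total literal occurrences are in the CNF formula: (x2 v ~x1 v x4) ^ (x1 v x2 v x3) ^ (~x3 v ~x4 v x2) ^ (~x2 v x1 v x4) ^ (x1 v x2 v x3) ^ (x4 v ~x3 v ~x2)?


Clause lengths: 3, 3, 3, 3, 3, 3.
Sum = 3 + 3 + 3 + 3 + 3 + 3 = 18.

18


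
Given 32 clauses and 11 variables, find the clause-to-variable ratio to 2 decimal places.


Clause-to-variable ratio = clauses / variables.
32 / 11 = 2.91.

2.91


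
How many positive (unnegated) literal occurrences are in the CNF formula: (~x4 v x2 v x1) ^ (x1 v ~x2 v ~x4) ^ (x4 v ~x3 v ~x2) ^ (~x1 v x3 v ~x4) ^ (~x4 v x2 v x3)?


Scan each clause for unnegated literals.
Clause 1: 2 positive; Clause 2: 1 positive; Clause 3: 1 positive; Clause 4: 1 positive; Clause 5: 2 positive.
Total positive literal occurrences = 7.

7


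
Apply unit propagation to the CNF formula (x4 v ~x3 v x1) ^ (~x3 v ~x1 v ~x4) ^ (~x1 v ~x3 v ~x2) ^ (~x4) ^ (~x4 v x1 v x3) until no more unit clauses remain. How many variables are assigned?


Unit propagation repeatedly assigns the literal in any unit clause, then simplifies.
Assignments in order: x4 = F.
No further unit clauses remain.
Total variables assigned = 1.

1


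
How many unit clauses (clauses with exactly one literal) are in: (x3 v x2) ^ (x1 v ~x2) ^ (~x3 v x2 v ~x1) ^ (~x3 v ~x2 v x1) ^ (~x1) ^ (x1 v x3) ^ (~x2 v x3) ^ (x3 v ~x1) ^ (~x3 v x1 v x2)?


A unit clause contains exactly one literal.
Unit clauses found: (~x1).
Count = 1.

1


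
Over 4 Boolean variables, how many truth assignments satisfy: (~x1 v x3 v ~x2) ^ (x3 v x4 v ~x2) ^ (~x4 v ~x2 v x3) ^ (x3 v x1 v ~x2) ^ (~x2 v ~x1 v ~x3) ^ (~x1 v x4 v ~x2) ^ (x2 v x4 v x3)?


Enumerate all 16 truth assignments over 4 variables.
Test each against every clause.
Satisfying assignments found: 8.

8


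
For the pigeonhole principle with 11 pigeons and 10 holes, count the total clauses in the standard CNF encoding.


The PHP encoding has two parts:
1) At-least-one-hole clauses: 11 (one per pigeon, each with 10 literals).
2) At-most-one-pigeon-per-hole clauses: 10 holes * C(11,2) = 10 * 55 = 550.
Total clauses = 11 + 550 = 561.

561


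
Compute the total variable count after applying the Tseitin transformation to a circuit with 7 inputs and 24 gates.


The Tseitin transformation introduces one auxiliary variable per gate.
Total variables = inputs + gates = 7 + 24 = 31.

31


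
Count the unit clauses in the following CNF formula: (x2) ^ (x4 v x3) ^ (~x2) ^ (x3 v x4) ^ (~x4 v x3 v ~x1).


A unit clause contains exactly one literal.
Unit clauses found: (x2), (~x2).
Count = 2.

2


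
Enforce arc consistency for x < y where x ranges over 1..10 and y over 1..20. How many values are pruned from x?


For the constraint x < y, x needs a supporting value in y's domain.
x can be at most 19 (one less than y's maximum).
Valid x values from domain: 10 out of 10.
Pruned = 10 - 10 = 0.

0


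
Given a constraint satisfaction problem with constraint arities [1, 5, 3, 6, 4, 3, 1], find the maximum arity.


The arities are: 1, 5, 3, 6, 4, 3, 1.
Scan for the maximum value.
Maximum arity = 6.

6


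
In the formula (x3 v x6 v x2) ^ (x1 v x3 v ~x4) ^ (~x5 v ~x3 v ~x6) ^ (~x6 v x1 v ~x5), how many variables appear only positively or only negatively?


A pure literal appears in only one polarity across all clauses.
Pure literals: x1 (positive only), x2 (positive only), x4 (negative only), x5 (negative only).
Count = 4.

4


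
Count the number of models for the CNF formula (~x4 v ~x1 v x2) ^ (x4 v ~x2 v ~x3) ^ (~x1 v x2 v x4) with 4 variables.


Enumerate all 16 truth assignments over 4 variables.
Test each against every clause.
Satisfying assignments found: 10.

10


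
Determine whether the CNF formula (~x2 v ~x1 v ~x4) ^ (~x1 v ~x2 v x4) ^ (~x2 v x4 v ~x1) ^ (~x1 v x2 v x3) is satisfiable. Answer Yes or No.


Check all 16 possible truth assignments.
Number of satisfying assignments found: 10.
The formula is satisfiable.

Yes


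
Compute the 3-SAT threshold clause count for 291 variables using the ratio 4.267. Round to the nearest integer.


The 3-SAT phase transition occurs at approximately 4.267 clauses per variable.
m = 4.267 * 291 = 1241.697.
Rounded to nearest integer: 1242.

1242


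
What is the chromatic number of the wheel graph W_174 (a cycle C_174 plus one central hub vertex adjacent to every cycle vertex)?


W_174 consists of the cycle C_174 together with a hub vertex adjacent to every cycle vertex.
The cycle C_174 needs 2 colors (even cycle -> 2).
The hub is adjacent to every cycle vertex, so it must receive a new color distinct from all of them.
Chromatic number = 2 + 1 = 3.

3


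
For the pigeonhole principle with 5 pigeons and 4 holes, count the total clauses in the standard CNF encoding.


The PHP encoding has two parts:
1) At-least-one-hole clauses: 5 (one per pigeon, each with 4 literals).
2) At-most-one-pigeon-per-hole clauses: 4 holes * C(5,2) = 4 * 10 = 40.
Total clauses = 5 + 40 = 45.

45


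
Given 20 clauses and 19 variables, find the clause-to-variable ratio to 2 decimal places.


Clause-to-variable ratio = clauses / variables.
20 / 19 = 1.05.

1.05


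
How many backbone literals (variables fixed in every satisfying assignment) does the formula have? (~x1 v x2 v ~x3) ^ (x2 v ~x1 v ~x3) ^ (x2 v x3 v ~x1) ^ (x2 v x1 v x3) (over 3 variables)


Find all satisfying assignments: 5 model(s).
Check which variables have the same value in every model.
No variable is fixed across all models.
Backbone size = 0.

0


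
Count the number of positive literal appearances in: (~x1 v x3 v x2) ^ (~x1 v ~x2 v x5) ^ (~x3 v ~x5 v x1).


Scan each clause for unnegated literals.
Clause 1: 2 positive; Clause 2: 1 positive; Clause 3: 1 positive.
Total positive literal occurrences = 4.

4


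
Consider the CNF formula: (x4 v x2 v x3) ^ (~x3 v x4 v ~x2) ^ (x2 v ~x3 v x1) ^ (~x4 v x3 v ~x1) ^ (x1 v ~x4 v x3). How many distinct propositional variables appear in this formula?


Identify each distinct variable in the formula.
Variables found: x1, x2, x3, x4.
Total distinct variables = 4.

4


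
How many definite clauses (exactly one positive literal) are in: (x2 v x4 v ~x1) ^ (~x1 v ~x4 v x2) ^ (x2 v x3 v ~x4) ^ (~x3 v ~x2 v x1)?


A definite clause has exactly one positive literal.
Clause 1: 2 positive -> not definite
Clause 2: 1 positive -> definite
Clause 3: 2 positive -> not definite
Clause 4: 1 positive -> definite
Definite clause count = 2.

2


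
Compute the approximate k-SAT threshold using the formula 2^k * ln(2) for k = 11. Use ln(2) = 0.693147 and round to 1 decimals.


Using the asymptotic formula: threshold ~ 2^k * ln(2).
2^11 = 2048.
2048 * 0.693147 = 1419.6.

1419.6


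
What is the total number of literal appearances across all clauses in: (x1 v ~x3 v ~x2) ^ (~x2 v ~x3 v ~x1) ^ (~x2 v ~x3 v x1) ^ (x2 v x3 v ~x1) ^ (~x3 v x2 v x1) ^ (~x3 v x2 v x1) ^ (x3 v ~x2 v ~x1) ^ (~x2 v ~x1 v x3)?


Clause lengths: 3, 3, 3, 3, 3, 3, 3, 3.
Sum = 3 + 3 + 3 + 3 + 3 + 3 + 3 + 3 = 24.

24


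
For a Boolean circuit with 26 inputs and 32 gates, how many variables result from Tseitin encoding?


The Tseitin transformation introduces one auxiliary variable per gate.
Total variables = inputs + gates = 26 + 32 = 58.

58


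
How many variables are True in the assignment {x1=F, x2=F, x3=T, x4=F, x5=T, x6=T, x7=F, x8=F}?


The weight is the number of variables assigned True.
True variables: x3, x5, x6.
Weight = 3.

3


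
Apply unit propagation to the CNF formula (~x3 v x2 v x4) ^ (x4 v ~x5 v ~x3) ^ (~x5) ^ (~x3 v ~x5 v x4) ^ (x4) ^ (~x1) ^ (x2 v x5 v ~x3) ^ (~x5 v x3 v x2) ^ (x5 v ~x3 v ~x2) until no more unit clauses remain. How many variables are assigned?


Unit propagation repeatedly assigns the literal in any unit clause, then simplifies.
Assignments in order: x5 = F, x4 = T, x1 = F.
No further unit clauses remain.
Total variables assigned = 3.

3


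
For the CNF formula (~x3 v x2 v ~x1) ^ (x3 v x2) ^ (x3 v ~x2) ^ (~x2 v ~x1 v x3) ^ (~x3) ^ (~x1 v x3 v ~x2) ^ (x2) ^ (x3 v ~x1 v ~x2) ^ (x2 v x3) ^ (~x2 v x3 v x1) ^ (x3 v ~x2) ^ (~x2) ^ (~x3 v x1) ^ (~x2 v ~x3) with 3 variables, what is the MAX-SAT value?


Enumerate all 8 truth assignments.
For each, count how many of the 14 clauses are satisfied.
The formula is not fully satisfiable, so the maximum is below 14.
Maximum simultaneously satisfiable clauses = 11.

11


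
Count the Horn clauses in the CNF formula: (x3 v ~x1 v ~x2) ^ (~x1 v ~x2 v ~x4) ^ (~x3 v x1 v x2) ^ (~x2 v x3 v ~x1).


A Horn clause has at most one positive literal.
Clause 1: 1 positive lit(s) -> Horn
Clause 2: 0 positive lit(s) -> Horn
Clause 3: 2 positive lit(s) -> not Horn
Clause 4: 1 positive lit(s) -> Horn
Total Horn clauses = 3.

3


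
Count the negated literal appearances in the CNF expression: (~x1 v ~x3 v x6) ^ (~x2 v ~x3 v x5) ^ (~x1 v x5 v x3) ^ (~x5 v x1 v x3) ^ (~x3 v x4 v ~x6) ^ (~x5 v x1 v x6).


Scan each clause for negated literals.
Clause 1: 2 negative; Clause 2: 2 negative; Clause 3: 1 negative; Clause 4: 1 negative; Clause 5: 2 negative; Clause 6: 1 negative.
Total negative literal occurrences = 9.

9


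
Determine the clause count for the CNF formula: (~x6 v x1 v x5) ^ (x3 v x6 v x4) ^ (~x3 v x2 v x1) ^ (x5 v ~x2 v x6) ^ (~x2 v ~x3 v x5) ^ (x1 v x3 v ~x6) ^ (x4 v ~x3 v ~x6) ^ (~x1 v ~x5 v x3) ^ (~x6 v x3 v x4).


Each group enclosed in parentheses joined by ^ is one clause.
Counting the conjuncts: 9 clauses.

9


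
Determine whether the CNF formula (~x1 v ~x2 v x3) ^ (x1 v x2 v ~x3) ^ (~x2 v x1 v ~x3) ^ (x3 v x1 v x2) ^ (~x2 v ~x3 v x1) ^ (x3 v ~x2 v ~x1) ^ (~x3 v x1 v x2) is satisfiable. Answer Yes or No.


Check all 8 possible truth assignments.
Number of satisfying assignments found: 4.
The formula is satisfiable.

Yes


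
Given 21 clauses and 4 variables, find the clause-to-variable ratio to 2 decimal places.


Clause-to-variable ratio = clauses / variables.
21 / 4 = 5.25.

5.25


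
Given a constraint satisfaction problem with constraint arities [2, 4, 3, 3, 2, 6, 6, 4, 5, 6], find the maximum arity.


The arities are: 2, 4, 3, 3, 2, 6, 6, 4, 5, 6.
Scan for the maximum value.
Maximum arity = 6.

6


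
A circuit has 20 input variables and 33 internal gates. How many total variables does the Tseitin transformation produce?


The Tseitin transformation introduces one auxiliary variable per gate.
Total variables = inputs + gates = 20 + 33 = 53.

53


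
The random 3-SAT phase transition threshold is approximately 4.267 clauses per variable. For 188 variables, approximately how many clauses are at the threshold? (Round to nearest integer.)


The 3-SAT phase transition occurs at approximately 4.267 clauses per variable.
m = 4.267 * 188 = 802.196.
Rounded to nearest integer: 802.

802


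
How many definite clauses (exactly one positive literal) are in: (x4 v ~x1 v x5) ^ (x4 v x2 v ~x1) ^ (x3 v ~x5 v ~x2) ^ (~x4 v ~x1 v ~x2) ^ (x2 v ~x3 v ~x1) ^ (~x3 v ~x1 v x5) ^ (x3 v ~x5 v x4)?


A definite clause has exactly one positive literal.
Clause 1: 2 positive -> not definite
Clause 2: 2 positive -> not definite
Clause 3: 1 positive -> definite
Clause 4: 0 positive -> not definite
Clause 5: 1 positive -> definite
Clause 6: 1 positive -> definite
Clause 7: 2 positive -> not definite
Definite clause count = 3.

3


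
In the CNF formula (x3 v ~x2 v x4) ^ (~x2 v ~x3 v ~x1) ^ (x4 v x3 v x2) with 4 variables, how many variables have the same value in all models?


Find all satisfying assignments: 10 model(s).
Check which variables have the same value in every model.
No variable is fixed across all models.
Backbone size = 0.

0


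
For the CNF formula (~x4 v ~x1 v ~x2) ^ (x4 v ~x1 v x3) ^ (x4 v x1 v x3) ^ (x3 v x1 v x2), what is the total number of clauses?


Each group enclosed in parentheses joined by ^ is one clause.
Counting the conjuncts: 4 clauses.

4


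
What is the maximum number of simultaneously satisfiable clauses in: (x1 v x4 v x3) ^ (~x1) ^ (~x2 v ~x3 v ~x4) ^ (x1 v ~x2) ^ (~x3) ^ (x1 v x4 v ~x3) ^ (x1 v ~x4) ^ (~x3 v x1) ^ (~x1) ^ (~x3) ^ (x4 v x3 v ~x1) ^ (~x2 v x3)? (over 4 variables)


Enumerate all 16 truth assignments.
For each, count how many of the 12 clauses are satisfied.
The formula is not fully satisfiable, so the maximum is below 12.
Maximum simultaneously satisfiable clauses = 11.

11


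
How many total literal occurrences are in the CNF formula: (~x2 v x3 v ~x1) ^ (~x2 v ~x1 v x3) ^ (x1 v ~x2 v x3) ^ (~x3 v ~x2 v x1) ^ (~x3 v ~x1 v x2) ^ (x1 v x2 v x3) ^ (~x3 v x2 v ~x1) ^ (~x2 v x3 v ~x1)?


Clause lengths: 3, 3, 3, 3, 3, 3, 3, 3.
Sum = 3 + 3 + 3 + 3 + 3 + 3 + 3 + 3 = 24.

24


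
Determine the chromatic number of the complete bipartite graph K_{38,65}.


K_{38,65} is bipartite by definition: the two parts are independent sets, with every edge crossing between them.
Color all vertices in one part with color 1 and all vertices in the other part with color 2.
Since the graph has at least one edge, one color does not suffice.
Chromatic number = 2.

2


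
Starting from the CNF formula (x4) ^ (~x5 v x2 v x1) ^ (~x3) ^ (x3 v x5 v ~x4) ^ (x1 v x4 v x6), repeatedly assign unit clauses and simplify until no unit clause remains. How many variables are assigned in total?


Unit propagation repeatedly assigns the literal in any unit clause, then simplifies.
Assignments in order: x4 = T, x3 = F, x5 = T.
No further unit clauses remain.
Total variables assigned = 3.

3
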